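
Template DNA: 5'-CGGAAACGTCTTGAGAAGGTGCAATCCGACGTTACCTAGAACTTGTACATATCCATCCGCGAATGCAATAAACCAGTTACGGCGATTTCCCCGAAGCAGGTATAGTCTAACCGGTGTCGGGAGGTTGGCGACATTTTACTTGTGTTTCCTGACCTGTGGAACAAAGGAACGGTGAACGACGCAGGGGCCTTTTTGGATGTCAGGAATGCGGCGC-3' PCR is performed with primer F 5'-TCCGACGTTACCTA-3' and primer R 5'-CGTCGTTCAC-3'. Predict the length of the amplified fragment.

157 bp

Scanning the template, TCCGACGTTACCTA occurs at positions 25–38; this primer anneals to the bottom strand there with its 3' end pointing downstream.
The reverse primer's reverse complement is GTGAACGACG, which matches the template at positions 172–181.
Amplicon spans positions 25–181: 157 bp.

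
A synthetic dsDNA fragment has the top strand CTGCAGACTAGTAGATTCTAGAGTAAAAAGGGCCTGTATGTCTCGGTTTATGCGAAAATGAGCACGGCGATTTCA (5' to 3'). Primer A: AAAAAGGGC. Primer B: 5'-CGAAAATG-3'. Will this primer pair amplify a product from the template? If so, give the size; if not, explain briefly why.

No product — both primers anneal to the same strand and extend in the same direction.

Primer A (AAAAAGGGC) matches the top strand at positions 25–33 (3' end points downstream).
Primer B (CGAAAATG) also matches the top strand directly, at positions 53–60 — its reverse complement CATTTTCG is not present.
Both primers anneal to the bottom strand with 3' ends pointing the same way, so neither can prime synthesis back toward the other.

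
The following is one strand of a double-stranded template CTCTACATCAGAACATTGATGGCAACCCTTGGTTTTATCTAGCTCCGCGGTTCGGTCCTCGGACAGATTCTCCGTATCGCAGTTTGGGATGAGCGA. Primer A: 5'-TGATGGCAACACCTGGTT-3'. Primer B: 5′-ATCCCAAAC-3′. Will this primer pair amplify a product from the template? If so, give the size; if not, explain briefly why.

Primer A (TGATGGCAACACCTGGTT) does not match the top strand, and its reverse complement AACCAGGTGTTGCCATCA does not match either.
With no annealing site for primer A, no amplification occurs.

No product — primer A has no binding site in the template.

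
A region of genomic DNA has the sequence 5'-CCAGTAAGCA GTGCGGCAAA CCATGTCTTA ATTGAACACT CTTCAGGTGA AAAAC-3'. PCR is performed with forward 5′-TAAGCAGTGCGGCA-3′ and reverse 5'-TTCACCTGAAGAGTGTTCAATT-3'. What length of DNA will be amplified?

47 bp

The forward primer matches the template at positions 5–18.
The reverse primer's reverse complement is AATTGAACACTCTTCAGGTGAA, which matches the template at positions 30–51.
Amplicon spans positions 5–51: 47 bp.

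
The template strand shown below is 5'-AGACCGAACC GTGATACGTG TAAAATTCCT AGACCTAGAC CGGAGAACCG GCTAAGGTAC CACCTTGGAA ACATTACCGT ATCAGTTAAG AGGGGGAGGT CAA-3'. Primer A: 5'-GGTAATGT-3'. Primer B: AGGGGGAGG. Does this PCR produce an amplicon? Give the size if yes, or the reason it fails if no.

Primer A (GGTAATGT) has reverse complement ACATTACC, which matches the top strand at positions 71–78; primer A anneals to the top strand there with its 3' end pointing upstream toward position 71.
Primer B (AGGGGGAGG) matches the top strand directly at positions 91–99; it anneals to the bottom strand with its 3' end pointing downstream toward position 99.
The 3' ends diverge (primer A extends toward position 1, primer B toward position 103), so the primers never converge on a shared product.

No product — the primers' 3' ends point away from each other.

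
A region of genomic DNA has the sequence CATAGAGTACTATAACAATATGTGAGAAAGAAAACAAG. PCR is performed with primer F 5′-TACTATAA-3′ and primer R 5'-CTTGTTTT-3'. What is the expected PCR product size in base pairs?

Forward primer TACTATAA is found on the top strand at positions 8–15.
Taking the reverse complement of CTTGTTTT gives AAAACAAG, found at positions 31–38 on the template; the primer anneals here to the top strand with its 3' end pointing upstream.
Product length = (reverse-primer end) − (forward-primer start) + 1 = 38 − 8 + 1 = 31 bp.

31 bp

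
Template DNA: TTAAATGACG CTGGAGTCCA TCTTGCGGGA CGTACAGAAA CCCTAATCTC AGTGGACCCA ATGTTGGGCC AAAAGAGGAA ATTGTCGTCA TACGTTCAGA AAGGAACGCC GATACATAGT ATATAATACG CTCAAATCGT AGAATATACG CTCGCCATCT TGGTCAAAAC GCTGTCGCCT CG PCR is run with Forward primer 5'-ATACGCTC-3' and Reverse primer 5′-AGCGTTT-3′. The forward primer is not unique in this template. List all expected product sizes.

The forward primer ATACGCTC matches the top strand at positions 126–133, 146–153.
The reverse primer's reverse complement is AAACGCT, matching at positions 167–173.
Each forward site pairs with the reverse site to give a product ending at position 173: sizes 48, 28 bp.

48 bp, 28 bp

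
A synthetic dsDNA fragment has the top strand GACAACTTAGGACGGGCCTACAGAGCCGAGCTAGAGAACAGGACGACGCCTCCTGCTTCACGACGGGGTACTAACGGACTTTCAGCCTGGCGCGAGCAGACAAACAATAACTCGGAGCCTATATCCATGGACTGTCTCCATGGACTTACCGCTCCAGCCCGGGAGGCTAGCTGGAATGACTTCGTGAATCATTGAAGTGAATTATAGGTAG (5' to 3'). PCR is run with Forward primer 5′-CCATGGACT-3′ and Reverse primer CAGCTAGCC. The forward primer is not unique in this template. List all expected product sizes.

49 bp, 36 bp

The forward primer CCATGGACT matches the top strand at positions 125–133, 138–146.
The reverse primer's reverse complement is GGCTAGCTG, matching at positions 165–173.
Each forward site pairs with the reverse site to give a product ending at position 173: sizes 49, 36 bp.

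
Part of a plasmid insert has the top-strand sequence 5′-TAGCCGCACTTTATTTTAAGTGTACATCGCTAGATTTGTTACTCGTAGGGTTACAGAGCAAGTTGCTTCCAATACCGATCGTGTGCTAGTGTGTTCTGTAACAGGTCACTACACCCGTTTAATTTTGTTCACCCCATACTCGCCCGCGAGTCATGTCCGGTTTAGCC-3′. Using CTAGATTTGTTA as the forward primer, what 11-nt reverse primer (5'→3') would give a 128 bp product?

5'-GACATGACTCG-3'

The forward primer binds at positions 30–41, so a 128 bp product ends at position 30 + 128 − 1 = 157.
The reverse primer anneals to the top strand over positions 147–157, i.e. to CGAGTCATGTC.
Its sequence written 5'→3' is the reverse complement: GACATGACTCG.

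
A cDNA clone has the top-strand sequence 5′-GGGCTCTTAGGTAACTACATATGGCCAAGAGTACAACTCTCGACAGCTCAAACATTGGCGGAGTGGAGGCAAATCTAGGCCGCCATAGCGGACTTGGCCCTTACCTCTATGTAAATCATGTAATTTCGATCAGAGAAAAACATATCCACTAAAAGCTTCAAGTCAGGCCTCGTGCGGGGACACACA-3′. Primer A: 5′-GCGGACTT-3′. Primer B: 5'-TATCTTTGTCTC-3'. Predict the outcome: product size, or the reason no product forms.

Primer B (TATCTTTGTCTC) does not match the top strand, and its reverse complement GAGACAAAGATA does not match either.
With no annealing site for primer B, no amplification occurs.

No product — primer B has no binding site in the template.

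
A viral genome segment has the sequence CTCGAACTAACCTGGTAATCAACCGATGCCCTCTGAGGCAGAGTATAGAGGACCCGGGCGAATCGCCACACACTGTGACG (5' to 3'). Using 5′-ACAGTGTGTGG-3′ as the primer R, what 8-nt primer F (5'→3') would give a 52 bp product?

5'-GATGCCCT-3'

The reverse primer's reverse complement CCACACACTGT matches the template at positions 66–76, so the product ends at position 76.
A 52 bp product then starts at position 76 − 52 + 1 = 25.
The forward primer is identical to the top strand there: GATGCCCT.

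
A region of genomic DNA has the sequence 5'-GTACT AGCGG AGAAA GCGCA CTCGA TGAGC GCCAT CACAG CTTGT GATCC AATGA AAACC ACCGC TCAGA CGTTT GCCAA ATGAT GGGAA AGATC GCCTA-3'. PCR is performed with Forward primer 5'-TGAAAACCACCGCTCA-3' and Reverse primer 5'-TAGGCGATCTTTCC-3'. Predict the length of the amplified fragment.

48 bp

Forward primer TGAAAACCACCGCTCA is found on the top strand at positions 53–68.
Taking the reverse complement of TAGGCGATCTTTCC gives GGAAAGATCGCCTA, found at positions 87–100 on the template; the primer anneals here to the top strand with its 3' end pointing upstream.
Amplicon spans positions 53–100: 48 bp.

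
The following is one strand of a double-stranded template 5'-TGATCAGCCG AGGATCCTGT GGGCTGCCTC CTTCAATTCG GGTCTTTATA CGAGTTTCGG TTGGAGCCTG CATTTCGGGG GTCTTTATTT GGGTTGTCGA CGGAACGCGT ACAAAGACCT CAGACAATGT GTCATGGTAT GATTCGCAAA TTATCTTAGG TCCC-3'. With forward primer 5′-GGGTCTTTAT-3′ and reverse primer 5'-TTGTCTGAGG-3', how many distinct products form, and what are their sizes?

Two products: 88 bp, 49 bp

The forward primer GGGTCTTTAT matches the top strand at positions 40–49, 79–88.
The reverse primer's reverse complement is CCTCAGACAA, matching at positions 118–127.
Each forward site pairs with the reverse site to give a product ending at position 127: sizes 88, 49 bp.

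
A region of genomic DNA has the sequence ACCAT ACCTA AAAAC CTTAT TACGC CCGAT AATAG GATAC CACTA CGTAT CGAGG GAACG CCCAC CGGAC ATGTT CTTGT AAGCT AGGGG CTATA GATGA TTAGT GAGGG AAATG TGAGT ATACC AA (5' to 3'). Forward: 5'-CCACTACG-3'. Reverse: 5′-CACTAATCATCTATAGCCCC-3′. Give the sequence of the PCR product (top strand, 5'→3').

Scanning the template, CCACTACG occurs at positions 40–47; this primer anneals to the bottom strand there with its 3' end pointing downstream.
Taking the reverse complement of CACTAATCATCTATAGCCCC gives GGGGCTATAGATGATTAGTG, found at positions 87–106 on the template; the primer anneals here to the top strand with its 3' end pointing upstream.
The product is the template from position 40 through 106 (67 bp).

5'-CCACTACGTATCGAGGGAACGCCCACCGGACATGTTCTTGTAAGCTAGGGGCTATAGATGATTAGTG-3'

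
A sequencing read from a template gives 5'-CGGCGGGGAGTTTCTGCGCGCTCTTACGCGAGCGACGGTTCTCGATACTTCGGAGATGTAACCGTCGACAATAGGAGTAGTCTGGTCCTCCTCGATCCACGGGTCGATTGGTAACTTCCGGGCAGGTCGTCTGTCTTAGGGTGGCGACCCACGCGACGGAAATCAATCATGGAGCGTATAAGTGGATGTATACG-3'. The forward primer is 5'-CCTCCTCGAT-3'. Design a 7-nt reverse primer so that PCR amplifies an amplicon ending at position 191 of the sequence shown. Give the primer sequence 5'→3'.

5'-ATACATC-3'

The forward primer binds at positions 87–96; the product's 3' end on the top strand is position 191.
The reverse primer anneals to the top strand over positions 185–191, i.e. to GATGTAT.
Its sequence written 5'→3' is the reverse complement: ATACATC.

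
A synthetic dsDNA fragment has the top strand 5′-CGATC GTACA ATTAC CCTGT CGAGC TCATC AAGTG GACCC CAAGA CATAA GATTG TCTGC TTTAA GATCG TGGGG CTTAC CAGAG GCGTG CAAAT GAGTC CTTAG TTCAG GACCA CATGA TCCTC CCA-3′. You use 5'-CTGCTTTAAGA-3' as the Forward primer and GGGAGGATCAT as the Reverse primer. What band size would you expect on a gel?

71 bp

The forward primer matches the template at positions 57–67.
Taking the reverse complement of GGGAGGATCAT gives ATGATCCTCCC, found at positions 117–127 on the template; the primer anneals here to the top strand with its 3' end pointing upstream.
Amplicon spans positions 57–127: 71 bp.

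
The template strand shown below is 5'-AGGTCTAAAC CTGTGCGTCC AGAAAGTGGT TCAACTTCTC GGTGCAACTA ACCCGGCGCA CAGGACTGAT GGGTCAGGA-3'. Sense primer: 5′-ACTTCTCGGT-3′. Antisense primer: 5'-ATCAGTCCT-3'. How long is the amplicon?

37 bp

Scanning the template, ACTTCTCGGT occurs at positions 34–43; this primer anneals to the bottom strand there with its 3' end pointing downstream.
Reverse complement of the reverse primer: AGGACTGAT. This occurs on the top strand at positions 62–70.
The product runs from position 34 to position 70, so its length is 70 − 34 + 1 = 37 bp.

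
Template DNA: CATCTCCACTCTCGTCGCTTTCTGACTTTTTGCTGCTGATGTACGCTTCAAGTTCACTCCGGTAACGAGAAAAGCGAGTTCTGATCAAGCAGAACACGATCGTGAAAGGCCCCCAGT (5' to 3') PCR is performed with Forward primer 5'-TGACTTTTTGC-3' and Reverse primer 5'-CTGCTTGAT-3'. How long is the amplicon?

The forward primer matches the template at positions 23–33.
Taking the reverse complement of CTGCTTGAT gives ATCAAGCAG, found at positions 84–92 on the template; the primer anneals here to the top strand with its 3' end pointing upstream.
The product runs from position 23 to position 92, so its length is 92 − 23 + 1 = 70 bp.

70 bp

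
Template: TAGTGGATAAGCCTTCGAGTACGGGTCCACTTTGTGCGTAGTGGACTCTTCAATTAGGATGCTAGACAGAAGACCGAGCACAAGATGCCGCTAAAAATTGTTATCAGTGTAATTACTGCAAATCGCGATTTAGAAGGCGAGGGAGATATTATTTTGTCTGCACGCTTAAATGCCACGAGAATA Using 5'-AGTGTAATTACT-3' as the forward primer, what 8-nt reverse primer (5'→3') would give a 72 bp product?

The forward primer binds at positions 106–117, so a 72 bp product ends at position 106 + 72 − 1 = 177.
The reverse primer anneals to the top strand over positions 170–177, i.e. to ATGCCACG.
Its sequence written 5'→3' is the reverse complement: CGTGGCAT.

5'-CGTGGCAT-3'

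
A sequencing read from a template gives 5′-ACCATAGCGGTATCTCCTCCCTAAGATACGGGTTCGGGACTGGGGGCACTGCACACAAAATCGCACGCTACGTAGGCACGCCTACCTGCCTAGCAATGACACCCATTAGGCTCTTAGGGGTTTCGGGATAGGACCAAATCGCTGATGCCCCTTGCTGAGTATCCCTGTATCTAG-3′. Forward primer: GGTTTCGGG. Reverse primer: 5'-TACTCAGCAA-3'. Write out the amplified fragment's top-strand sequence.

The forward primer matches the template at positions 119–127.
Reverse complement of the reverse primer: TTGCTGAGTA. This occurs on the top strand at positions 152–161.
The product is the template from position 119 through 161 (43 bp).

5'-GGTTTCGGGATAGGACCAAATCGCTGATGCCCCTTGCTGAGTA-3'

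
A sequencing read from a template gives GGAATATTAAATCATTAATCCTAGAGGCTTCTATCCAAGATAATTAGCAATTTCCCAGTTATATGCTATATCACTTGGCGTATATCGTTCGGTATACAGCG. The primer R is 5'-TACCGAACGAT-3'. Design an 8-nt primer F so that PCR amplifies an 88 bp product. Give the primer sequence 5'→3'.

The reverse primer's reverse complement ATCGTTCGGTA matches the template at positions 84–94, so the product ends at position 94.
An 88 bp product then starts at position 94 − 88 + 1 = 7.
The forward primer is identical to the top strand there: TTAAATCA.

5'-TTAAATCA-3'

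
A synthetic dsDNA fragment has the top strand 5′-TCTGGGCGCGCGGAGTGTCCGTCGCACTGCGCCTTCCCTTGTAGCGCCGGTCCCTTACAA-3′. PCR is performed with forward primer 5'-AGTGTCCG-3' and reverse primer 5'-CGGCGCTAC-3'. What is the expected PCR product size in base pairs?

36 bp

Scanning the template, AGTGTCCG occurs at positions 14–21; this primer anneals to the bottom strand there with its 3' end pointing downstream.
Taking the reverse complement of CGGCGCTAC gives GTAGCGCCG, found at positions 41–49 on the template; the primer anneals here to the top strand with its 3' end pointing upstream.
The product runs from position 14 to position 49, so its length is 49 − 14 + 1 = 36 bp.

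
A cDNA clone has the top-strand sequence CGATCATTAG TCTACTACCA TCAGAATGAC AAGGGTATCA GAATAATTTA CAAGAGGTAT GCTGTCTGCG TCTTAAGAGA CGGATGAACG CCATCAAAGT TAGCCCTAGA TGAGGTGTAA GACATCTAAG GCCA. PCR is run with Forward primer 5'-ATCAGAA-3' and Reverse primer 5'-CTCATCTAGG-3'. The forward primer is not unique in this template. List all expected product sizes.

95 bp, 78 bp

The forward primer ATCAGAA matches the top strand at positions 20–26, 37–43.
The reverse primer's reverse complement is CCTAGATGAG, matching at positions 105–114.
Each forward site pairs with the reverse site to give a product ending at position 114: sizes 95, 78 bp.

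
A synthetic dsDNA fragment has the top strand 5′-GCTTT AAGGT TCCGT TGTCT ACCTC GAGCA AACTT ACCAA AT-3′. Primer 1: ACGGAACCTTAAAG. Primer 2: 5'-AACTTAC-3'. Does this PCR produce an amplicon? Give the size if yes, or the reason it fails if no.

Primer 1 (ACGGAACCTTAAAG) has reverse complement CTTTAAGGTTCCGT, which matches the top strand at positions 2–15; primer 1 anneals to the top strand there with its 3' end pointing upstream toward position 2.
Primer 2 (AACTTAC) matches the top strand directly at positions 31–37; it anneals to the bottom strand with its 3' end pointing downstream toward position 37.
The 3' ends diverge (primer 1 extends toward position 1, primer 2 toward position 42), so the primers never converge on a shared product.

No product — the primers' 3' ends point away from each other.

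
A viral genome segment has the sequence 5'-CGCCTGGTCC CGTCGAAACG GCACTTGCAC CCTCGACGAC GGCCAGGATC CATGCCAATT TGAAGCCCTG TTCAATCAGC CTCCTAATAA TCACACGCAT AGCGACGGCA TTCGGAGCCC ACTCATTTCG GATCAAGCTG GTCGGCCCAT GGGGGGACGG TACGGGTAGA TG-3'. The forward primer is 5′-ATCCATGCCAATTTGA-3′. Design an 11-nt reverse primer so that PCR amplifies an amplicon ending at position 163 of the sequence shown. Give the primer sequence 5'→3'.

The forward primer binds at positions 48–63; the product's 3' end on the top strand is position 163.
The reverse primer anneals to the top strand over positions 153–163, i.e. to GGGGACGGTAC.
Its sequence written 5'→3' is the reverse complement: GTACCGTCCCC.

5'-GTACCGTCCCC-3'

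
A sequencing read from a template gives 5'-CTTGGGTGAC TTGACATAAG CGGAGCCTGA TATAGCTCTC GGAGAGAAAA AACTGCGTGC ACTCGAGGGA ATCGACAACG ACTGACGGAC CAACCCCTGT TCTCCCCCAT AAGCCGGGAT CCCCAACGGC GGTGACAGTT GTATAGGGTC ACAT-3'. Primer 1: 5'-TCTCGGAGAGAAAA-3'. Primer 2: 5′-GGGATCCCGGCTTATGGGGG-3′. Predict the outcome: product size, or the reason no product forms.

Yes — an 87 bp product.

Primer 1 (TCTCGGAGAGAAAA) matches the top strand at positions 37–50; it acts as a forward primer.
Primer 2's reverse complement is CCCCCATAAGCCGGGATCCC, matching the top strand at positions 104–123; it acts as a reverse primer.
The 3' ends face each other across positions 37–123, giving an 87 bp product.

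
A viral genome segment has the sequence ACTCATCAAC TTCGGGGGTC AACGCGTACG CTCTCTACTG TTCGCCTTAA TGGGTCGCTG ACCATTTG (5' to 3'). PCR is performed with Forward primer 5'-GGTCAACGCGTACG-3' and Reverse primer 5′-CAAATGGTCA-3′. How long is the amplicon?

Scanning the template, GGTCAACGCGTACG occurs at positions 17–30; this primer anneals to the bottom strand there with its 3' end pointing downstream.
The reverse primer's reverse complement is TGACCATTTG, which matches the template at positions 59–68.
The product runs from position 17 to position 68, so its length is 68 − 17 + 1 = 52 bp.

52 bp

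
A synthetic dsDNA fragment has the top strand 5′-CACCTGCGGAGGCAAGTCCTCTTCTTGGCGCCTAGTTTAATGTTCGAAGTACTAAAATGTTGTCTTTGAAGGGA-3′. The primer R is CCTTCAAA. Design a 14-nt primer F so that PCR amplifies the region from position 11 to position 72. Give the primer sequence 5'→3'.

The reverse primer's reverse complement TTTGAAGG matches the template at positions 65–72; the product starts at position 11.
The forward primer is identical to the top strand over positions 11–24: GGCAAGTCCTCTTC.

5'-GGCAAGTCCTCTTC-3'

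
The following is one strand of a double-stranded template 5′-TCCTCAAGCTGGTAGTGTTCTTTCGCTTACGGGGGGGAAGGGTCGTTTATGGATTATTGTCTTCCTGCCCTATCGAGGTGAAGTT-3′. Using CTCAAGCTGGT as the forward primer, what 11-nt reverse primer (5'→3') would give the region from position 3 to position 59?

The product's 3' end on the top strand is position 59.
The reverse primer anneals to the top strand over positions 49–59, i.e. to ATGGATTATTG.
Its sequence written 5'→3' is the reverse complement: CAATAATCCAT.

5'-CAATAATCCAT-3'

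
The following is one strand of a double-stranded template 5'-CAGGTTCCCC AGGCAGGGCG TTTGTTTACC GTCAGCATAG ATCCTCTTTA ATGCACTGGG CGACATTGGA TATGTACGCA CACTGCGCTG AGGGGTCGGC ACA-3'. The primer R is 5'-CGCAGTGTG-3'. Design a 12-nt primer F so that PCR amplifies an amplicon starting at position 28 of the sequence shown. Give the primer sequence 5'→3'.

5'-ACCGTCAGCATA-3'

The reverse primer's reverse complement CACACTGCG matches the template at positions 79–87; the product starts at position 28.
The forward primer is identical to the top strand over positions 28–39: ACCGTCAGCATA.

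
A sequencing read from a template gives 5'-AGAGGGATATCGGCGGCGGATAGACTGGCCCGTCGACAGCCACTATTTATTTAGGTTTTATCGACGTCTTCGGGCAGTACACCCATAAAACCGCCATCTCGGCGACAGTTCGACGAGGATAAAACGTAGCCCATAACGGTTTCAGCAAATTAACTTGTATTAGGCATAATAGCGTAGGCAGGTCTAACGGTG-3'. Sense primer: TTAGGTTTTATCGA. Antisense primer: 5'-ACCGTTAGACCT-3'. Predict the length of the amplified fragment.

141 bp

Scanning the template, TTAGGTTTTATCGA occurs at positions 51–64; this primer anneals to the bottom strand there with its 3' end pointing downstream.
The reverse primer's reverse complement is AGGTCTAACGGT, which matches the template at positions 180–191.
Amplicon spans positions 51–191: 141 bp.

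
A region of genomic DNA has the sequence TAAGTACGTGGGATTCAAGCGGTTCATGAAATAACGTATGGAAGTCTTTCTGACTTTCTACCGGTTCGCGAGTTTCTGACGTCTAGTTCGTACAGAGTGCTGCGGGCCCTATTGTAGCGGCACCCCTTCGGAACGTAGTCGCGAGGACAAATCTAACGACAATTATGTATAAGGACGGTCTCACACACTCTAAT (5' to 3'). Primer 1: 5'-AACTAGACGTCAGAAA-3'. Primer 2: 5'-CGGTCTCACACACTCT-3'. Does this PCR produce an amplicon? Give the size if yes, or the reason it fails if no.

Primer 1 (AACTAGACGTCAGAAA) has reverse complement TTTCTGACGTCTAGTT, which matches the top strand at positions 73–88; primer 1 anneals to the top strand there with its 3' end pointing upstream toward position 73.
Primer 2 (CGGTCTCACACACTCT) matches the top strand directly at positions 176–191; it anneals to the bottom strand with its 3' end pointing downstream toward position 191.
The 3' ends diverge (primer 1 extends toward position 1, primer 2 toward position 194), so the primers never converge on a shared product.

No product — the primers' 3' ends point away from each other.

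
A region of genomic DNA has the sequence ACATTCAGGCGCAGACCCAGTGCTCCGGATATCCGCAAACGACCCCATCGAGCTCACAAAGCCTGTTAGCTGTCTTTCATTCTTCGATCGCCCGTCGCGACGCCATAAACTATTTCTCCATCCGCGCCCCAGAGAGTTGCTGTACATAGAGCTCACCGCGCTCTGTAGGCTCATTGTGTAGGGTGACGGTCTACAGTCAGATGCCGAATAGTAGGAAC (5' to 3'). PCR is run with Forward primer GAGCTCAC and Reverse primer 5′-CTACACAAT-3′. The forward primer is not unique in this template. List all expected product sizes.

132 bp, 33 bp

The forward primer GAGCTCAC matches the top strand at positions 50–57, 149–156.
The reverse primer's reverse complement is ATTGTGTAG, matching at positions 173–181.
Each forward site pairs with the reverse site to give a product ending at position 181: sizes 132, 33 bp.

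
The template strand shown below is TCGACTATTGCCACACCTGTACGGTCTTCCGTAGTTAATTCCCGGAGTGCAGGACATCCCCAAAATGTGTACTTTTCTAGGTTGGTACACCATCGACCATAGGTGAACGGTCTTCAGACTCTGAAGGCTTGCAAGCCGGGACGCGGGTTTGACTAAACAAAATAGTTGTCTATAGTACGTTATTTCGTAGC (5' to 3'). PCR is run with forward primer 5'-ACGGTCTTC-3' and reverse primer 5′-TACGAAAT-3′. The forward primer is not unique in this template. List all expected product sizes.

169 bp, 83 bp

The forward primer ACGGTCTTC matches the top strand at positions 21–29, 107–115.
The reverse primer's reverse complement is ATTTCGTA, matching at positions 182–189.
Each forward site pairs with the reverse site to give a product ending at position 189: sizes 169, 83 bp.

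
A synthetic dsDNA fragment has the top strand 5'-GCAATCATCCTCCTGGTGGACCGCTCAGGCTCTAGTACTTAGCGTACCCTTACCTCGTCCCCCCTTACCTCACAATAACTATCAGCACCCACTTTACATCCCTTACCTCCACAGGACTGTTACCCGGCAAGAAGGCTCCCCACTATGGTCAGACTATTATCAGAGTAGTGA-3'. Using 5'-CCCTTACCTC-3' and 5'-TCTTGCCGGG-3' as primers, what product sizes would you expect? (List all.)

The forward primer CCCTTACCTC matches the top strand at positions 47–56, 62–71, 100–109.
The reverse primer's reverse complement is CCCGGCAAGA, matching at positions 123–132.
Each forward site pairs with the reverse site to give a product ending at position 132: sizes 86, 71, 33 bp.

86 bp, 71 bp, 33 bp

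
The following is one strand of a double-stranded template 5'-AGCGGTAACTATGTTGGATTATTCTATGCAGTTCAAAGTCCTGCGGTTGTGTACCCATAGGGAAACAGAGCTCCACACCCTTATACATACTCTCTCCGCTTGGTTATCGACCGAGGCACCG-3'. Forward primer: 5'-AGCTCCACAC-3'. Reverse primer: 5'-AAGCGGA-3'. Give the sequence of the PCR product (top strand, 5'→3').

5'-AGCTCCACACCCTTATACATACTCTCTCCGCTT-3'

Scanning the template, AGCTCCACAC occurs at positions 69–78; this primer anneals to the bottom strand there with its 3' end pointing downstream.
The reverse primer's reverse complement is TCCGCTT, which matches the template at positions 95–101.
The product is the template from position 69 through 101 (33 bp).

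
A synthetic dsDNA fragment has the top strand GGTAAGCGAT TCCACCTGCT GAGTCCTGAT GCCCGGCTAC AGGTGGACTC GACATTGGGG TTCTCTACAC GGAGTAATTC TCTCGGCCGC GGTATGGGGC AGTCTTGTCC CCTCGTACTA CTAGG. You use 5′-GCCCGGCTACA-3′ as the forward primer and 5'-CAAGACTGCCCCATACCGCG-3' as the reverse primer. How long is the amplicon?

The forward primer matches the template at positions 31–41.
Taking the reverse complement of CAAGACTGCCCCATACCGCG gives CGCGGTATGGGGCAGTCTTG, found at positions 88–107 on the template; the primer anneals here to the top strand with its 3' end pointing upstream.
Product length = (reverse-primer end) − (forward-primer start) + 1 = 107 − 31 + 1 = 77 bp.

77 bp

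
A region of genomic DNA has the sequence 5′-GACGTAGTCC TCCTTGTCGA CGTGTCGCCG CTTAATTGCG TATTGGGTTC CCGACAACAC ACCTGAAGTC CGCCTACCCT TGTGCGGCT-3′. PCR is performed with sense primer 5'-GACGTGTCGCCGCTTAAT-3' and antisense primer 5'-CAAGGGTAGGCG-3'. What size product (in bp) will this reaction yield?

64 bp

The forward primer matches the template at positions 19–36.
Taking the reverse complement of CAAGGGTAGGCG gives CGCCTACCCTTG, found at positions 71–82 on the template; the primer anneals here to the top strand with its 3' end pointing upstream.
The product runs from position 19 to position 82, so its length is 82 − 19 + 1 = 64 bp.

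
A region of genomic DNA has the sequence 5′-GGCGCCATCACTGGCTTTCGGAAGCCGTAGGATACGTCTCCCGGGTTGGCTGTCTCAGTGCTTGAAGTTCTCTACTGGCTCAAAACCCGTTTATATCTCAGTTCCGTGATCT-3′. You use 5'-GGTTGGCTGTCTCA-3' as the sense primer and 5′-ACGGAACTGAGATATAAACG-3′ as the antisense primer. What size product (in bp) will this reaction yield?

64 bp

The forward primer matches the template at positions 44–57.
The reverse primer's reverse complement is CGTTTATATCTCAGTTCCGT, which matches the template at positions 88–107.
Product length = (reverse-primer end) − (forward-primer start) + 1 = 107 − 44 + 1 = 64 bp.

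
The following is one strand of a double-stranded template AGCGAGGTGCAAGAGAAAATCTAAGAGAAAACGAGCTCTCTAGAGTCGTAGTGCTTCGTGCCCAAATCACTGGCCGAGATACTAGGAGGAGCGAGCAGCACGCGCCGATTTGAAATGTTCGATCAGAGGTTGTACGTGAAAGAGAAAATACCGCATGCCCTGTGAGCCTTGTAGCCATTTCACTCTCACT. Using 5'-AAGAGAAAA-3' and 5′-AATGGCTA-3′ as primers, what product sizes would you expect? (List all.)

The forward primer AAGAGAAAA matches the top strand at positions 11–19, 23–31, 140–148.
The reverse primer's reverse complement is TAGCCATT, matching at positions 172–179.
Each forward site pairs with the reverse site to give a product ending at position 179: sizes 169, 157, 40 bp.

169 bp, 157 bp, 40 bp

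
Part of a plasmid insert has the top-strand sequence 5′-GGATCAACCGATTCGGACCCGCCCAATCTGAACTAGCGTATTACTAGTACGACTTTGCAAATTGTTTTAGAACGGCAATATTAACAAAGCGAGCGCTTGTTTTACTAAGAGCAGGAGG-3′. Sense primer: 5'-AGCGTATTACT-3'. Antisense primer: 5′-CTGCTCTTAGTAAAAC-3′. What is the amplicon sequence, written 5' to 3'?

5'-AGCGTATTACTAGTACGACTTTGCAAATTGTTTTAGAACGGCAATATTAACAAAGCGAGCGCTTGTTTTACTAAGAGCAG-3'

Forward primer AGCGTATTACT is found on the top strand at positions 35–45.
The reverse primer's reverse complement is GTTTTACTAAGAGCAG, which matches the template at positions 99–114.
The product is the template from position 35 through 114 (80 bp).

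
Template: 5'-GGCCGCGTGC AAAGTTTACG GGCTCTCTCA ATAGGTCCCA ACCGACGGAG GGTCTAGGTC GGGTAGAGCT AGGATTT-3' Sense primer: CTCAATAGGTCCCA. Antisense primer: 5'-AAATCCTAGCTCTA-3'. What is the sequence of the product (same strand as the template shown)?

5'-CTCAATAGGTCCCAACCGACGGAGGGTCTAGGTCGGGTAGAGCTAGGATTT-3'

Scanning the template, CTCAATAGGTCCCA occurs at positions 27–40; this primer anneals to the bottom strand there with its 3' end pointing downstream.
Reverse complement of the reverse primer: TAGAGCTAGGATTT. This occurs on the top strand at positions 64–77.
The product is the template from position 27 through 77 (51 bp).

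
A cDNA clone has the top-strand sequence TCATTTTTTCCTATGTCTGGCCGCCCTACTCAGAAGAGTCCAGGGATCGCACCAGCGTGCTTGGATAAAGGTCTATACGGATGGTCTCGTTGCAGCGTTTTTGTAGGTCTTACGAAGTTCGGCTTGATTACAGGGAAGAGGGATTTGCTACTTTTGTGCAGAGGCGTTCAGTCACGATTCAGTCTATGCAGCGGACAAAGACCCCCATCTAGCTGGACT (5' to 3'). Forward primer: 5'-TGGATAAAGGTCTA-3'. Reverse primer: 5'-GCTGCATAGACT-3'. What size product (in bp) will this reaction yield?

131 bp

Forward primer TGGATAAAGGTCTA is found on the top strand at positions 62–75.
The reverse primer's reverse complement is AGTCTATGCAGC, which matches the template at positions 181–192.
The product runs from position 62 to position 192, so its length is 192 − 62 + 1 = 131 bp.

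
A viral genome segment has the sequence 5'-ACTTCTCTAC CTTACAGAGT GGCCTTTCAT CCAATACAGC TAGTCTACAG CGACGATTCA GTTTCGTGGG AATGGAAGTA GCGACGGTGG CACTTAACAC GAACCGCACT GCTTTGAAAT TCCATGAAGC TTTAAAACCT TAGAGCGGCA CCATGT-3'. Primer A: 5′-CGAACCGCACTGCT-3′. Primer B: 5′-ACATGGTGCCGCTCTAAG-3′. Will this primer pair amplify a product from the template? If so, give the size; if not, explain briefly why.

Primer A (CGAACCGCACTGCT) matches the top strand at positions 100–113; it acts as a forward primer.
Primer B's reverse complement is CTTAGAGCGGCACCATGT, matching the top strand at positions 139–156; it acts as a reverse primer.
The 3' ends face each other across positions 100–156, giving a 57 bp product.

Yes — a 57 bp product.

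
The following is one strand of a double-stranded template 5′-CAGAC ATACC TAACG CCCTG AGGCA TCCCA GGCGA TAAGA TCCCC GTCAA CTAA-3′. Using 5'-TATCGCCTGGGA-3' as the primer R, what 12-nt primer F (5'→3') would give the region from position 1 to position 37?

5'-CAGACATACCTA-3'

The reverse primer's reverse complement TCCCAGGCGATA matches the template at positions 26–37; the product starts at position 1.
The forward primer is identical to the top strand over positions 1–12: CAGACATACCTA.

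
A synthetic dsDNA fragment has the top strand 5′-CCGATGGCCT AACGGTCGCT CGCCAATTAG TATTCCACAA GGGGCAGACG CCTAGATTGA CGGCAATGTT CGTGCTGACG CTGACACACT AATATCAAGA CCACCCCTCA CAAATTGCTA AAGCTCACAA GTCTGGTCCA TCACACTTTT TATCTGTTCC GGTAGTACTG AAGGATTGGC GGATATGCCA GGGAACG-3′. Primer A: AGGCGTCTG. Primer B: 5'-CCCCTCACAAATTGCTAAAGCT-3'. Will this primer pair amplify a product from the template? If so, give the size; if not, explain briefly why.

No product — the primers' 3' ends point away from each other.

Primer A (AGGCGTCTG) has reverse complement CAGACGCCT, which matches the top strand at positions 45–53; primer A anneals to the top strand there with its 3' end pointing upstream toward position 45.
Primer B (CCCCTCACAAATTGCTAAAGCT) matches the top strand directly at positions 104–125; it anneals to the bottom strand with its 3' end pointing downstream toward position 125.
The 3' ends diverge (primer A extends toward position 1, primer B toward position 197), so the primers never converge on a shared product.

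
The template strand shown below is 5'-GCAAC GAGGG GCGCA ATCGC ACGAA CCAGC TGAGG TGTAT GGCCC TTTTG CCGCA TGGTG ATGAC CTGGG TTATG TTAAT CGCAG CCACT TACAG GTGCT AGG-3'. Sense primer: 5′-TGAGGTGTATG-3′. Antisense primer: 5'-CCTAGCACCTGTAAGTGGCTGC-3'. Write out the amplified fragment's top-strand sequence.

Forward primer TGAGGTGTATG is found on the top strand at positions 31–41.
Taking the reverse complement of CCTAGCACCTGTAAGTGGCTGC gives GCAGCCACTTACAGGTGCTAGG, found at positions 82–103 on the template; the primer anneals here to the top strand with its 3' end pointing upstream.
The product is the template from position 31 through 103 (73 bp).

5'-TGAGGTGTATGGCCCTTTTGCCGCATGGTGATGACCTGGGTTATGTTAATCGCAGCCACTTACAGGTGCTAGG-3'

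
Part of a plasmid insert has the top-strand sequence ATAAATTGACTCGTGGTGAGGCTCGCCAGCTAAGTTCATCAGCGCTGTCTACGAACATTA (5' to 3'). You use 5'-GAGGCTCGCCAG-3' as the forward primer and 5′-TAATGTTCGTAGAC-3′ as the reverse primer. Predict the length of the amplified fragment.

Forward primer GAGGCTCGCCAG is found on the top strand at positions 18–29.
Reverse complement of the reverse primer: GTCTACGAACATTA. This occurs on the top strand at positions 47–60.
Amplicon spans positions 18–60: 43 bp.

43 bp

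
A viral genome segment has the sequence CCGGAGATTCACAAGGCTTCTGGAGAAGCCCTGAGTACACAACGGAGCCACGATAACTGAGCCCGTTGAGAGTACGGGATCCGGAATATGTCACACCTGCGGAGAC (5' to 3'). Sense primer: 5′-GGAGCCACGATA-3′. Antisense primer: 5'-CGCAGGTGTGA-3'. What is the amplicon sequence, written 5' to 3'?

5'-GGAGCCACGATAACTGAGCCCGTTGAGAGTACGGGATCCGGAATATGTCACACCTGCG-3'

Forward primer GGAGCCACGATA is found on the top strand at positions 44–55.
Taking the reverse complement of CGCAGGTGTGA gives TCACACCTGCG, found at positions 91–101 on the template; the primer anneals here to the top strand with its 3' end pointing upstream.
The product is the template from position 44 through 101 (58 bp).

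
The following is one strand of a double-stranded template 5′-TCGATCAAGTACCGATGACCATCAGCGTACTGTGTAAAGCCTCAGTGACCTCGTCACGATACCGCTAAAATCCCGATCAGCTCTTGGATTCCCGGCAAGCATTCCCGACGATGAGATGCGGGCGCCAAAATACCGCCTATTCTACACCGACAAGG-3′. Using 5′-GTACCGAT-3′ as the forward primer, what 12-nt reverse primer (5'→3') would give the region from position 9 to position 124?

The product's 3' end on the top strand is position 124.
The reverse primer anneals to the top strand over positions 113–124, i.e. to GAGATGCGGGCG.
Its sequence written 5'→3' is the reverse complement: CGCCCGCATCTC.

5'-CGCCCGCATCTC-3'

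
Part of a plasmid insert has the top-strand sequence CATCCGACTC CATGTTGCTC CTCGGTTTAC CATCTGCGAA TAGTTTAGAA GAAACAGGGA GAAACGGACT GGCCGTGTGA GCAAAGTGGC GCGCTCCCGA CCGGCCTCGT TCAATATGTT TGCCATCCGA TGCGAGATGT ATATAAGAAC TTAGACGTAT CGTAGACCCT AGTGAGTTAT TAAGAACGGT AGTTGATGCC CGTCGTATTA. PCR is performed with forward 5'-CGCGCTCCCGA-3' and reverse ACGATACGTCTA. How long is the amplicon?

74 bp

The forward primer matches the template at positions 90–100.
The reverse primer's reverse complement is TAGACGTATCGT, which matches the template at positions 152–163.
The product runs from position 90 to position 163, so its length is 163 − 90 + 1 = 74 bp.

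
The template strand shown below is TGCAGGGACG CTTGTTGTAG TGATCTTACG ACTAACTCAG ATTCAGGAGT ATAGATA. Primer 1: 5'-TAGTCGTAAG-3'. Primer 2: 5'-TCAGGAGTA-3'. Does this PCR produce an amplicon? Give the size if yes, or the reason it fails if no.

Primer 1 (TAGTCGTAAG) has reverse complement CTTACGACTA, which matches the top strand at positions 25–34; primer 1 anneals to the top strand there with its 3' end pointing upstream toward position 25.
Primer 2 (TCAGGAGTA) matches the top strand directly at positions 43–51; it anneals to the bottom strand with its 3' end pointing downstream toward position 51.
The 3' ends diverge (primer 1 extends toward position 1, primer 2 toward position 57), so the primers never converge on a shared product.

No product — the primers' 3' ends point away from each other.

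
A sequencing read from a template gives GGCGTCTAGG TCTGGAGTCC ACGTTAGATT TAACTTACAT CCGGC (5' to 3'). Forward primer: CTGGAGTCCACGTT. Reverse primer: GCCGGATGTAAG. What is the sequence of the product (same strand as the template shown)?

5'-CTGGAGTCCACGTTAGATTTAACTTACATCCGGC-3'

Scanning the template, CTGGAGTCCACGTT occurs at positions 12–25; this primer anneals to the bottom strand there with its 3' end pointing downstream.
Reverse complement of the reverse primer: CTTACATCCGGC. This occurs on the top strand at positions 34–45.
The product is the template from position 12 through 45 (34 bp).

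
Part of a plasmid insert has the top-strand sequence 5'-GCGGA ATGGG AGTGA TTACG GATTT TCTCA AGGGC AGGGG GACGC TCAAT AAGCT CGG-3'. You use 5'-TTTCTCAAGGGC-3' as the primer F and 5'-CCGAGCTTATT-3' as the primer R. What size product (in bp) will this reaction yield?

35 bp

Scanning the template, TTTCTCAAGGGC occurs at positions 24–35; this primer anneals to the bottom strand there with its 3' end pointing downstream.
Reverse complement of the reverse primer: AATAAGCTCGG. This occurs on the top strand at positions 48–58.
Amplicon spans positions 24–58: 35 bp.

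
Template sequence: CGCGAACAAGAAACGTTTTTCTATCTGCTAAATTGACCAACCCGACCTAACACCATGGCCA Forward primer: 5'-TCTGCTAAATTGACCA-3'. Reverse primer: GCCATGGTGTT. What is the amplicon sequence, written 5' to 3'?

Scanning the template, TCTGCTAAATTGACCA occurs at positions 24–39; this primer anneals to the bottom strand there with its 3' end pointing downstream.
The reverse primer's reverse complement is AACACCATGGC, which matches the template at positions 49–59.
The product is the template from position 24 through 59 (36 bp).

5'-TCTGCTAAATTGACCAACCCGACCTAACACCATGGC-3'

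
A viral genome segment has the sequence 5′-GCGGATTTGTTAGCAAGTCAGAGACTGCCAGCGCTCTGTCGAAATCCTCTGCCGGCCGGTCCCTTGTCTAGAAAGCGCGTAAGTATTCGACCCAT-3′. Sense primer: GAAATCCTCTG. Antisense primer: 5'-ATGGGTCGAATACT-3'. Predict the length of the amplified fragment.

55 bp

The forward primer matches the template at positions 41–51.
Taking the reverse complement of ATGGGTCGAATACT gives AGTATTCGACCCAT, found at positions 82–95 on the template; the primer anneals here to the top strand with its 3' end pointing upstream.
The product runs from position 41 to position 95, so its length is 95 − 41 + 1 = 55 bp.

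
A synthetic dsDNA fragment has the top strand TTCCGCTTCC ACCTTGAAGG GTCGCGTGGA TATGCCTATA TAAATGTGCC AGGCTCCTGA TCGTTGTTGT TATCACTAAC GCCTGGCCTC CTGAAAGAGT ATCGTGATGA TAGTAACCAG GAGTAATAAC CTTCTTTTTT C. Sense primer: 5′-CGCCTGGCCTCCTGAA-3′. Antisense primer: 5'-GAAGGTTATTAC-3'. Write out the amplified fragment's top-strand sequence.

5'-CGCCTGGCCTCCTGAAAGAGTATCGTGATGATAGTAACCAGGAGTAATAACCTTC-3'

Forward primer CGCCTGGCCTCCTGAA is found on the top strand at positions 80–95.
Reverse complement of the reverse primer: GTAATAACCTTC. This occurs on the top strand at positions 123–134.
The product is the template from position 80 through 134 (55 bp).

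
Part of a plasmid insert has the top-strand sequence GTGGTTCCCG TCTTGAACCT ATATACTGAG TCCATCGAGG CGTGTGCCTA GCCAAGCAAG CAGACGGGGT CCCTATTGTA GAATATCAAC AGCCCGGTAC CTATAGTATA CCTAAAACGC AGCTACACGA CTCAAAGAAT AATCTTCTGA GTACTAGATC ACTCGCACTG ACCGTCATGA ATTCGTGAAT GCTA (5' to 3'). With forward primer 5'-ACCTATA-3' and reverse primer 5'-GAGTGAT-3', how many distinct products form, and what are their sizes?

The forward primer ACCTATA matches the top strand at positions 17–23, 99–105.
The reverse primer's reverse complement is ATCACTC, matching at positions 158–164.
Each forward site pairs with the reverse site to give a product ending at position 164: sizes 148, 66 bp.

Two products: 148 bp, 66 bp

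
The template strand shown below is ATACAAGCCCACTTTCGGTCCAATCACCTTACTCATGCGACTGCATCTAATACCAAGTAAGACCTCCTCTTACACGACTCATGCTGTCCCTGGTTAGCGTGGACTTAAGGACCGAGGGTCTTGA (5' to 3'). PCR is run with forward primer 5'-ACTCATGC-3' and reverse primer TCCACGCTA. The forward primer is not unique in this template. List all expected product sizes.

73 bp, 27 bp

The forward primer ACTCATGC matches the top strand at positions 31–38, 77–84.
The reverse primer's reverse complement is TAGCGTGGA, matching at positions 95–103.
Each forward site pairs with the reverse site to give a product ending at position 103: sizes 73, 27 bp.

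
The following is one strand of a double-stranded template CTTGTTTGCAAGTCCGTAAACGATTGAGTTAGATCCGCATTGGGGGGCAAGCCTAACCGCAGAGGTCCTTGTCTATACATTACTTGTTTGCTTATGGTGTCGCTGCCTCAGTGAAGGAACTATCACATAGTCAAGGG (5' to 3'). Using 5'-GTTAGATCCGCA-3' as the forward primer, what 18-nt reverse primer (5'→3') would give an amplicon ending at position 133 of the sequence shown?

5'-TGACTATGTGATAGTTCC-3'

The forward primer binds at positions 28–39; the product's 3' end on the top strand is position 133.
The reverse primer anneals to the top strand over positions 116–133, i.e. to GGAACTATCACATAGTCA.
Its sequence written 5'→3' is the reverse complement: TGACTATGTGATAGTTCC.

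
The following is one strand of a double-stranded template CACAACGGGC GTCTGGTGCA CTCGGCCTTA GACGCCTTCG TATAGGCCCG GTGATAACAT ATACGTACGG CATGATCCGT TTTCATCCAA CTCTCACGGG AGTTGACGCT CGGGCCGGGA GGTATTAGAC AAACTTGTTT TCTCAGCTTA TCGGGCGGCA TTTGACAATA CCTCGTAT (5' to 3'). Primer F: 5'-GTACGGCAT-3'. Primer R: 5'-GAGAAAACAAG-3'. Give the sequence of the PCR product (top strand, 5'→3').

The forward primer matches the template at positions 65–73.
Taking the reverse complement of GAGAAAACAAG gives CTTGTTTTCTC, found at positions 134–144 on the template; the primer anneals here to the top strand with its 3' end pointing upstream.
The product is the template from position 65 through 144 (80 bp).

5'-GTACGGCATGATCCGTTTTCATCCAACTCTCACGGGAGTTGACGCTCGGGCCGGGAGGTATTAGACAAACTTGTTTTCTC-3'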